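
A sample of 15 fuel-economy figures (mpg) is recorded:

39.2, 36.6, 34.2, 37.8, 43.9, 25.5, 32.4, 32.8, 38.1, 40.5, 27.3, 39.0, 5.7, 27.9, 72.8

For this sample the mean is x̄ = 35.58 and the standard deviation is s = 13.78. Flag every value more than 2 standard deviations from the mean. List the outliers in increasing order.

Cutoffs at x̄ ± 2s: 35.58 ± 2·13.78 = [8.02, 63.14].
5.7: z = -2.17, |z| > 2 → outlier.
72.8: z = 2.70, |z| > 2 → outlier.
Every other value lies within [8.02, 63.14].

5.7, 72.8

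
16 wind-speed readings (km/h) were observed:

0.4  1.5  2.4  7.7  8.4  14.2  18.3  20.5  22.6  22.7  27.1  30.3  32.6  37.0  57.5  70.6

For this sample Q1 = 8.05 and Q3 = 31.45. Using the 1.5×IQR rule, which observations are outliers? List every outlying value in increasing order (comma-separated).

IQR = Q3 − Q1 = 31.45 − 8.05 = 23.40.
Lower fence = Q1 − 1.5·IQR = 8.05 − 35.10 = -27.05.
Upper fence = Q3 + 1.5·IQR = 31.45 + 35.10 = 66.55.
70.6 > 66.55 → outlier.
All remaining values lie within [-27.05, 66.55].

70.6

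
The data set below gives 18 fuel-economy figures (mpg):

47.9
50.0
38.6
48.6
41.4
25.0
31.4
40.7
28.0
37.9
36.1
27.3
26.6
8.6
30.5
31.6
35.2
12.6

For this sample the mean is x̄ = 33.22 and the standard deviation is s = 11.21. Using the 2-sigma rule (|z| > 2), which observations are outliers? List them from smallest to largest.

8.6

Cutoffs at x̄ ± 2s: 33.22 ± 2·11.21 = [10.80, 55.64].
8.6: z = -2.20, |z| > 2 → outlier.
Every other value lies within [10.80, 55.64].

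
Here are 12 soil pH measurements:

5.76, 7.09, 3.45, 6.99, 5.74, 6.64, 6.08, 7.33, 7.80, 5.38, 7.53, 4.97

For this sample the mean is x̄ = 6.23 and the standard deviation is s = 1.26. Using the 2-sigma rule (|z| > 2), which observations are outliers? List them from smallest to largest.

Cutoffs at x̄ ± 2s: 6.23 ± 2·1.26 = [3.71, 8.75].
3.45: z = -2.21, |z| > 2 → outlier.
Every other value lies within [3.71, 8.75].

3.45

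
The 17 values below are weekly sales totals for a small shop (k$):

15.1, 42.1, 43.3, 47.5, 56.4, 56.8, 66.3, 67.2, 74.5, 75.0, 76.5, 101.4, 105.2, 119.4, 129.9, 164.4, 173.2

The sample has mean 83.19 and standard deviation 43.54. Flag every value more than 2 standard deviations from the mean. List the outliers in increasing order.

Cutoffs at x̄ ± 2s: 83.19 ± 2·43.54 = [-3.89, 170.27].
173.2: z = 2.07, |z| > 2 → outlier.
Every other value lies within [-3.89, 170.27].

173.2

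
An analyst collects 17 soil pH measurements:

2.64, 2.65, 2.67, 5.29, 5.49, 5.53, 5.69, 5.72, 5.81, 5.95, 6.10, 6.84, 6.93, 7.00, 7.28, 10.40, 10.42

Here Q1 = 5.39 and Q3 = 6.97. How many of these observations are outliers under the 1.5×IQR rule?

IQR = 1.58; fences at 5.39 − 2.37 = 3.02 and 6.97 + 2.37 = 9.34.
Outside the cutoffs: 2.64, 2.65, 2.67, 10.40, 10.42.

5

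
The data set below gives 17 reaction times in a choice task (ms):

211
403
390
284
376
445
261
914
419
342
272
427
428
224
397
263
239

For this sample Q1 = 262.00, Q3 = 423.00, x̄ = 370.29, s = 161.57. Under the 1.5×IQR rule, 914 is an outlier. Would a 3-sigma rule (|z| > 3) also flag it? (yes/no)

z = (914 − 370.29) / 161.57 = 3.37.
|z| = 3.37 > 3.

yes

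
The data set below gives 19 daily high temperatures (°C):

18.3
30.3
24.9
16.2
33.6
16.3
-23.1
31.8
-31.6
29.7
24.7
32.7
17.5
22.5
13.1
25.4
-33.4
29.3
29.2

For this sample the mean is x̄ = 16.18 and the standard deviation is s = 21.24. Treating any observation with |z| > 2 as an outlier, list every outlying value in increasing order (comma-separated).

Cutoffs at x̄ ± 2s: 16.18 ± 2·21.24 = [-26.30, 58.66].
-33.4: z = -2.33, |z| > 2 → outlier.
-31.6: z = -2.25, |z| > 2 → outlier.
Every other value lies within [-26.30, 58.66].

-33.4, -31.6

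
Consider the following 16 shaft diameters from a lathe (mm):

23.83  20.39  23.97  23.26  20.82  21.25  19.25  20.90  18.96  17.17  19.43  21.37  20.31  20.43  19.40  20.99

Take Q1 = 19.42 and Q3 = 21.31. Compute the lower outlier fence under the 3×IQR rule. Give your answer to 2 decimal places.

IQR = Q3 − Q1 = 21.31 − 19.42 = 1.89.
Lower fence = Q1 − 3·IQR = 19.42 − 5.67 = 13.75.
Upper fence = Q3 + 3·IQR = 21.31 + 5.67 = 26.98.

13.75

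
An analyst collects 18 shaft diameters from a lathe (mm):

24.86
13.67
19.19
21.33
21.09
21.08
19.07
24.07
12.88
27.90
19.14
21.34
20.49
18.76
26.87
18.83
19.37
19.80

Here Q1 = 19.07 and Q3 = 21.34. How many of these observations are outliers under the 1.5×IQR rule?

5

IQR = 2.27; fences at 19.07 − 3.405 = 15.665 and 21.34 + 3.405 = 24.745.
Outside the cutoffs: 12.88, 13.67, 24.86, 26.87, 27.90.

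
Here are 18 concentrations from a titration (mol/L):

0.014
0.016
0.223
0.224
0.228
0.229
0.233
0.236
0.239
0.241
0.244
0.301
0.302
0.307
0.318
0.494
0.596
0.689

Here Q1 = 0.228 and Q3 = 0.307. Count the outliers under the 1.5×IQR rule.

IQR = 0.079; fences at 0.228 − 0.1185 = 0.1095 and 0.307 + 0.1185 = 0.4255.
Outside the cutoffs: 0.014, 0.016, 0.494, 0.596, 0.689.

5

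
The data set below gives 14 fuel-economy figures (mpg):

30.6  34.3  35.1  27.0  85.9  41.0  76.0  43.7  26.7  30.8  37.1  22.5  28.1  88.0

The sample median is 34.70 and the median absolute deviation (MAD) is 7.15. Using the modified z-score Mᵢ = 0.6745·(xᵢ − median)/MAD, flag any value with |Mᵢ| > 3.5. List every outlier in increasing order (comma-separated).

|Mᵢ| > 3.5 ⇔ |xᵢ − 34.70| > 3.5·7.15/0.6745 = 37.10.
So outliers lie outside [-2.40, 71.80].
76.0: M = 3.90 → outlier.
85.9: M = 4.83 → outlier.
88.0: M = 5.03 → outlier.

76.0, 85.9, 88.0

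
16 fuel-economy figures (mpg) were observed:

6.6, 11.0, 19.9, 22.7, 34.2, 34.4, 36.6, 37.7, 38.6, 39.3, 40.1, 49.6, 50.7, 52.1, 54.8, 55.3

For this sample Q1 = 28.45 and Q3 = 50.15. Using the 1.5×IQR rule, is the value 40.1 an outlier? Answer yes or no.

no

IQR = Q3 − Q1 = 50.15 − 28.45 = 21.70.
Lower fence = Q1 − 1.5·IQR = 28.45 − 32.55 = -4.10.
Upper fence = Q3 + 1.5·IQR = 50.15 + 32.55 = 82.70.
40.1 lies within [-4.10, 82.70].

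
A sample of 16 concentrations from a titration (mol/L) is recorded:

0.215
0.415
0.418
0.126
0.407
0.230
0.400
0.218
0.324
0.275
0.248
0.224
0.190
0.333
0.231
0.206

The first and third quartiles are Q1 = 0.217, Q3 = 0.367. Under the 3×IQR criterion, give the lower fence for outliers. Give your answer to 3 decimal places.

IQR = Q3 − Q1 = 0.367 − 0.217 = 0.150.
Lower fence = Q1 − 3·IQR = 0.217 − 0.450 = -0.233.
Upper fence = Q3 + 3·IQR = 0.367 + 0.450 = 0.817.

-0.233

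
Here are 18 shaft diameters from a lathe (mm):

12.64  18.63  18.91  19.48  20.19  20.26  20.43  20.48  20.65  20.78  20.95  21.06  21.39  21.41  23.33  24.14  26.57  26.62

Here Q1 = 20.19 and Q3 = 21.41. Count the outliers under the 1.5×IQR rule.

5

IQR = 1.22; fences at 20.19 − 1.83 = 18.36 and 21.41 + 1.83 = 23.24.
Outside the cutoffs: 12.64, 23.33, 24.14, 26.57, 26.62.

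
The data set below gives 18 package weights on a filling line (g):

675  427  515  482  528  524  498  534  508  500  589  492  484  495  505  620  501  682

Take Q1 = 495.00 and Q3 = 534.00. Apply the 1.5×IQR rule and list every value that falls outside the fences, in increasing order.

427, 620, 675, 682

IQR = Q3 − Q1 = 534.00 − 495.00 = 39.00.
Lower fence = Q1 − 1.5·IQR = 495.00 − 58.50 = 436.50.
Upper fence = Q3 + 1.5·IQR = 534.00 + 58.50 = 592.50.
427 < 436.50 → outlier.
620 > 592.50 → outlier.
675 > 592.50 → outlier.
682 > 592.50 → outlier.
All remaining values lie within [436.50, 592.50].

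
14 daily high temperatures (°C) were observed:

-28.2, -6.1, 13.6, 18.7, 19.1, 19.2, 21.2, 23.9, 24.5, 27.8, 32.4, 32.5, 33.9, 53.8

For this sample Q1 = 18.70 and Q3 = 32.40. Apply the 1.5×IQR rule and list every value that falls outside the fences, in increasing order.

IQR = Q3 − Q1 = 32.40 − 18.70 = 13.70.
Lower fence = Q1 − 1.5·IQR = 18.70 − 20.55 = -1.85.
Upper fence = Q3 + 1.5·IQR = 32.40 + 20.55 = 52.95.
-28.2 < -1.85 → outlier.
-6.1 < -1.85 → outlier.
53.8 > 52.95 → outlier.
All remaining values lie within [-1.85, 52.95].

-28.2, -6.1, 53.8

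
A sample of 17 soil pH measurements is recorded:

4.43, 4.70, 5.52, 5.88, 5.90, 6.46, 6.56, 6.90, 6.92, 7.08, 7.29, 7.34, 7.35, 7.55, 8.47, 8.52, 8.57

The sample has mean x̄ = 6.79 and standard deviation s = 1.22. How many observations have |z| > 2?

Cutoffs: x̄ ± 2s = [4.35, 9.23].
Every value lies within the cutoffs.

0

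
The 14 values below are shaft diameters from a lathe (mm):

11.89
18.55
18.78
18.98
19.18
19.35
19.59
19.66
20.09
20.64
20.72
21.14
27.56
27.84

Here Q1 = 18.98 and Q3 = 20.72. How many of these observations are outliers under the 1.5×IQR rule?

IQR = 1.74; fences at 18.98 − 2.61 = 16.37 and 20.72 + 2.61 = 23.33.
Outside the cutoffs: 11.89, 27.56, 27.84.

3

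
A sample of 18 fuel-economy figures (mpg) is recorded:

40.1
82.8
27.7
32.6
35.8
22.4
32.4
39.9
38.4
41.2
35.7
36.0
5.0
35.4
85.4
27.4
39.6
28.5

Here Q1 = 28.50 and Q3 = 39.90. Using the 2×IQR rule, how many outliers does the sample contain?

3

IQR = 11.40; fences at 28.50 − 22.80 = 5.70 and 39.90 + 22.80 = 62.70.
Outside the cutoffs: 5.0, 82.8, 85.4.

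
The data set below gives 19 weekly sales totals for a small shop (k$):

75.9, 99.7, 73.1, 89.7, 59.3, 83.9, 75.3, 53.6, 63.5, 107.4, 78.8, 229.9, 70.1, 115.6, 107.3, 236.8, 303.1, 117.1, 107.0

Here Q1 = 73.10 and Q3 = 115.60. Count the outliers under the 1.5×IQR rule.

IQR = 42.50; fences at 73.10 − 63.75 = 9.35 and 115.60 + 63.75 = 179.35.
Outside the cutoffs: 229.9, 236.8, 303.1.

3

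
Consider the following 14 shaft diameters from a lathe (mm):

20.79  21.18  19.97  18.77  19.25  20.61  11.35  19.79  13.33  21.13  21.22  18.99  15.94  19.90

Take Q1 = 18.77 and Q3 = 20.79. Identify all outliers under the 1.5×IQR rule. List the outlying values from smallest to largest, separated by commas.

11.35, 13.33

IQR = Q3 − Q1 = 20.79 − 18.77 = 2.02.
Lower fence = Q1 − 1.5·IQR = 18.77 − 3.03 = 15.74.
Upper fence = Q3 + 1.5·IQR = 20.79 + 3.03 = 23.82.
11.35 < 15.74 → outlier.
13.33 < 15.74 → outlier.
All remaining values lie within [15.74, 23.82].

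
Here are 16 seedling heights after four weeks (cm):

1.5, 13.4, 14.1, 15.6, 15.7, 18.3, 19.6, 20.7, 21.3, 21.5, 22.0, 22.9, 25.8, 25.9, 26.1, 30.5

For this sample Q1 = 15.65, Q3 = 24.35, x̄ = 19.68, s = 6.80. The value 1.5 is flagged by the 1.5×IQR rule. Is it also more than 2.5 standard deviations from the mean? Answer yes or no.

z = (1.5 − 19.68) / 6.80 = -2.67.
|z| = 2.67 > 2.5.

yes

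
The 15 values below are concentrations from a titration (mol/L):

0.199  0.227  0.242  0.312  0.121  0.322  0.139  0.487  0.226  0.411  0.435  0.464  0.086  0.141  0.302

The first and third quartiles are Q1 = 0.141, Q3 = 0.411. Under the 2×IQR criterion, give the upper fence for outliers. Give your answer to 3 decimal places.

0.951

IQR = Q3 − Q1 = 0.411 − 0.141 = 0.270.
Lower fence = Q1 − 2·IQR = 0.141 − 0.540 = -0.399.
Upper fence = Q3 + 2·IQR = 0.411 + 0.540 = 0.951.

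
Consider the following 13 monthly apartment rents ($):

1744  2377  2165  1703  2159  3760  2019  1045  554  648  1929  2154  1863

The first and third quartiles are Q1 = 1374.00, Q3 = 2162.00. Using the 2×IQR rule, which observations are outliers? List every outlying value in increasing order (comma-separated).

3760

IQR = Q3 − Q1 = 2162.00 − 1374.00 = 788.00.
Lower fence = Q1 − 2·IQR = 1374.00 − 1576.00 = -202.00.
Upper fence = Q3 + 2·IQR = 2162.00 + 1576.00 = 3738.00.
3760 > 3738.00 → outlier.
All remaining values lie within [-202.00, 3738.00].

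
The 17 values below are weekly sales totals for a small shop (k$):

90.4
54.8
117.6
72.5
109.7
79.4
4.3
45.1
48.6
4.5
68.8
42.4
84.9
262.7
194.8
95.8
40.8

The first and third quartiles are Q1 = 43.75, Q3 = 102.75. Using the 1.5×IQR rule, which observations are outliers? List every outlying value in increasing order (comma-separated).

194.8, 262.7

IQR = Q3 − Q1 = 102.75 − 43.75 = 59.00.
Lower fence = Q1 − 1.5·IQR = 43.75 − 88.50 = -44.75.
Upper fence = Q3 + 1.5·IQR = 102.75 + 88.50 = 191.25.
194.8 > 191.25 → outlier.
262.7 > 191.25 → outlier.
All remaining values lie within [-44.75, 191.25].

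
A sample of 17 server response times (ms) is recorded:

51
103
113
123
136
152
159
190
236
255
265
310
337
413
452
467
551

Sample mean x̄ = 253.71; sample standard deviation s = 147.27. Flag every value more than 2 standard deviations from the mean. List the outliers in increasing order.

Cutoffs at x̄ ± 2s: 253.71 ± 2·147.27 = [-40.83, 548.25].
551: z = 2.02, |z| > 2 → outlier.
Every other value lies within [-40.83, 548.25].

551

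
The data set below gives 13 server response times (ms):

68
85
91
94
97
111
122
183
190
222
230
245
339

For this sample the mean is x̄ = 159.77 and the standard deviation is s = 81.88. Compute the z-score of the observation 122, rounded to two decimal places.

z = (122 − 159.77) / 81.88 = -0.46.

-0.46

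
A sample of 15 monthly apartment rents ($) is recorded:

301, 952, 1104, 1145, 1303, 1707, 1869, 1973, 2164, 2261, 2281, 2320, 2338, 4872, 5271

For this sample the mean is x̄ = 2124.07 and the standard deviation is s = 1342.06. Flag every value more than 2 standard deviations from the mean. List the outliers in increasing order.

4872, 5271

Cutoffs at x̄ ± 2s: 2124.07 ± 2·1342.06 = [-560.05, 4808.19].
4872: z = 2.05, |z| > 2 → outlier.
5271: z = 2.34, |z| > 2 → outlier.
Every other value lies within [-560.05, 4808.19].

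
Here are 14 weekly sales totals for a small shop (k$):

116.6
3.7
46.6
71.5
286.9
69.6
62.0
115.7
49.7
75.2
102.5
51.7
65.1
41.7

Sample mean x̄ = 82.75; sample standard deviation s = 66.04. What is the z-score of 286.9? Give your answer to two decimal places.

3.09

z = (286.9 − 82.75) / 66.04 = 3.09.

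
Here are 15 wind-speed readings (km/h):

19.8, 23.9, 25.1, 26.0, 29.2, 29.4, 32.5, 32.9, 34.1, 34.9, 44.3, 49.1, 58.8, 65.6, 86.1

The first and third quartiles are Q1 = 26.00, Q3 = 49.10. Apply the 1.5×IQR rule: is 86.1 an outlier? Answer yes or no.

IQR = Q3 − Q1 = 49.10 − 26.00 = 23.10.
Lower fence = Q1 − 1.5·IQR = 26.00 − 34.65 = -8.65.
Upper fence = Q3 + 1.5·IQR = 49.10 + 34.65 = 83.75.
86.1 lies above the upper fence.

yes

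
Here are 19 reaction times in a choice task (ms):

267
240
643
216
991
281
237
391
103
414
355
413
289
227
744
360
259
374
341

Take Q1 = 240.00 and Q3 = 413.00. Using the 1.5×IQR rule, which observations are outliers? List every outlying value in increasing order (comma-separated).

744, 991

IQR = Q3 − Q1 = 413.00 − 240.00 = 173.00.
Lower fence = Q1 − 1.5·IQR = 240.00 − 259.50 = -19.50.
Upper fence = Q3 + 1.5·IQR = 413.00 + 259.50 = 672.50.
744 > 672.50 → outlier.
991 > 672.50 → outlier.
All remaining values lie within [-19.50, 672.50].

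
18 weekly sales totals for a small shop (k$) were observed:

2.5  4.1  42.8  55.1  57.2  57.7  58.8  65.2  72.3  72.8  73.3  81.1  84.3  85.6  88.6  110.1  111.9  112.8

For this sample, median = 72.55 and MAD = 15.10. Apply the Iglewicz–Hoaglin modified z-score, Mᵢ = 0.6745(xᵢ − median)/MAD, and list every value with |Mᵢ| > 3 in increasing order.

2.5, 4.1

|Mᵢ| > 3 ⇔ |xᵢ − 72.55| > 3·15.10/0.6745 = 67.16.
So outliers lie outside [5.39, 139.71].
2.5: M = -3.13 → outlier.
4.1: M = -3.06 → outlier.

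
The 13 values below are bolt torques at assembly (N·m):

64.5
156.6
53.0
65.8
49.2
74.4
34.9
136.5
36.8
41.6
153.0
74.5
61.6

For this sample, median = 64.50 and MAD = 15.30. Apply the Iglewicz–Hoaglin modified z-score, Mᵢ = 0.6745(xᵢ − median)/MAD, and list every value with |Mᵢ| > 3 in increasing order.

|Mᵢ| > 3 ⇔ |xᵢ − 64.50| > 3·15.30/0.6745 = 68.05.
So outliers lie outside [-3.55, 132.55].
136.5: M = 3.17 → outlier.
153.0: M = 3.90 → outlier.
156.6: M = 4.06 → outlier.

136.5, 153.0, 156.6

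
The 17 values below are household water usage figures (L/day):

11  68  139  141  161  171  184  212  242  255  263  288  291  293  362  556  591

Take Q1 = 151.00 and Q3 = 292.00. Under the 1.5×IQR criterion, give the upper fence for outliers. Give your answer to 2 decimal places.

503.50

IQR = Q3 − Q1 = 292.00 − 151.00 = 141.00.
Lower fence = Q1 − 1.5·IQR = 151.00 − 211.50 = -60.50.
Upper fence = Q3 + 1.5·IQR = 292.00 + 211.50 = 503.50.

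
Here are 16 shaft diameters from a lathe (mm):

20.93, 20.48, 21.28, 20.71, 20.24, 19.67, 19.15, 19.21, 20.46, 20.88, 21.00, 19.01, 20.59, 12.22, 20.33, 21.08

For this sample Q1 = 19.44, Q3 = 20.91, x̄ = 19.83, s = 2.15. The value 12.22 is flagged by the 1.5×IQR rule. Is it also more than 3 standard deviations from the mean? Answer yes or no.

z = (12.22 − 19.83) / 2.15 = -3.54.
|z| = 3.54 > 3.

yes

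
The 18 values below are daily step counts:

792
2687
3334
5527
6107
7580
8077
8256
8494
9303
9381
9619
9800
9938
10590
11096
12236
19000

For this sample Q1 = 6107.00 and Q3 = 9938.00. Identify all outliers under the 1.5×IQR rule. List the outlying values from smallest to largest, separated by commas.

IQR = Q3 − Q1 = 9938.00 − 6107.00 = 3831.00.
Lower fence = Q1 − 1.5·IQR = 6107.00 − 5746.50 = 360.50.
Upper fence = Q3 + 1.5·IQR = 9938.00 + 5746.50 = 15684.50.
19000 > 15684.50 → outlier.
All remaining values lie within [360.50, 15684.50].

19000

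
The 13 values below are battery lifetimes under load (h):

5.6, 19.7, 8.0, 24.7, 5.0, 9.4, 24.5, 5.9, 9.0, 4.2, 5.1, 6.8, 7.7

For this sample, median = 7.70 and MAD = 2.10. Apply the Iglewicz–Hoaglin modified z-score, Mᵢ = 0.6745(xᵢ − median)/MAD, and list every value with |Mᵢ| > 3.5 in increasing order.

|Mᵢ| > 3.5 ⇔ |xᵢ − 7.70| > 3.5·2.10/0.6745 = 10.90.
So outliers lie outside [-3.20, 18.60].
19.7: M = 3.85 → outlier.
24.5: M = 5.40 → outlier.
24.7: M = 5.46 → outlier.

19.7, 24.5, 24.7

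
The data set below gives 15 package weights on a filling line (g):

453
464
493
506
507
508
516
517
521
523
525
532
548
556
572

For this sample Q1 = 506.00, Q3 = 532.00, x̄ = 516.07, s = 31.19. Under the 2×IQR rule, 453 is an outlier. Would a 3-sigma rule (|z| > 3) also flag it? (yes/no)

no

z = (453 − 516.07) / 31.19 = -2.02.
|z| = 2.02 ≤ 3.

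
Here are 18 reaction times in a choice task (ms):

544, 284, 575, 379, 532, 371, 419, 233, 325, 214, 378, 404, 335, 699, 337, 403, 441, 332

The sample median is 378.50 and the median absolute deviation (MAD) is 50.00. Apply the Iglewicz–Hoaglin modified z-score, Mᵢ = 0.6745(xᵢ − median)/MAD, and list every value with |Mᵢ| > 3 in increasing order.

|Mᵢ| > 3 ⇔ |xᵢ − 378.50| > 3·50.00/0.6745 = 222.39.
So outliers lie outside [156.11, 600.89].
699: M = 4.32 → outlier.

699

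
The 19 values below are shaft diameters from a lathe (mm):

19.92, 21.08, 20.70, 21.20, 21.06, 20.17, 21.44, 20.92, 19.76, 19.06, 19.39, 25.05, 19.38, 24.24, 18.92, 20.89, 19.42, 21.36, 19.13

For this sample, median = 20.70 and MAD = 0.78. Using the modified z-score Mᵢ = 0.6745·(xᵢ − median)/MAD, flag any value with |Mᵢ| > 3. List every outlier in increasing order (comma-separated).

|Mᵢ| > 3 ⇔ |xᵢ − 20.70| > 3·0.78/0.6745 = 3.47.
So outliers lie outside [17.23, 24.17].
24.24: M = 3.06 → outlier.
25.05: M = 3.76 → outlier.

24.24, 25.05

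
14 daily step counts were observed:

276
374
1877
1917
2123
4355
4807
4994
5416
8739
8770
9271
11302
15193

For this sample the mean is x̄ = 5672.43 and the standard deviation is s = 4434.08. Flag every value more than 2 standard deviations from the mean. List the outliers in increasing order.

Cutoffs at x̄ ± 2s: 5672.43 ± 2·4434.08 = [-3195.73, 14540.59].
15193: z = 2.15, |z| > 2 → outlier.
Every other value lies within [-3195.73, 14540.59].

15193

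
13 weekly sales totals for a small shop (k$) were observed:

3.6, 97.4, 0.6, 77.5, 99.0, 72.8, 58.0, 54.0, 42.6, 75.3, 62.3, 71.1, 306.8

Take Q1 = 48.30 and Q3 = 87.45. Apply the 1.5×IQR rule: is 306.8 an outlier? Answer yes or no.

yes

IQR = Q3 − Q1 = 87.45 − 48.30 = 39.15.
Lower fence = Q1 − 1.5·IQR = 48.30 − 58.725 = -10.425.
Upper fence = Q3 + 1.5·IQR = 87.45 + 58.725 = 146.175.
306.8 lies above the upper fence.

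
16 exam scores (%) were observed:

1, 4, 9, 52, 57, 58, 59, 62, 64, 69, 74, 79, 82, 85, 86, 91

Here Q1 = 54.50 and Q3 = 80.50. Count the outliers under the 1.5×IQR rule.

3

IQR = 26.00; fences at 54.50 − 39.00 = 15.50 and 80.50 + 39.00 = 119.50.
Outside the cutoffs: 1, 4, 9.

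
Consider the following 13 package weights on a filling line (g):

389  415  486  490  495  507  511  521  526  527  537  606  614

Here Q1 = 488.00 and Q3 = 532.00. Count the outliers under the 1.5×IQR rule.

IQR = 44.00; fences at 488.00 − 66.00 = 422.00 and 532.00 + 66.00 = 598.00.
Outside the cutoffs: 389, 415, 606, 614.

4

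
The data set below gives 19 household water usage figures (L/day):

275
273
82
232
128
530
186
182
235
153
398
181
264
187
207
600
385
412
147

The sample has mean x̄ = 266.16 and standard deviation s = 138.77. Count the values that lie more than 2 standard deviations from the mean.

Cutoffs: x̄ ± 2s = [-11.38, 543.70].
Outside the cutoffs: 600.

1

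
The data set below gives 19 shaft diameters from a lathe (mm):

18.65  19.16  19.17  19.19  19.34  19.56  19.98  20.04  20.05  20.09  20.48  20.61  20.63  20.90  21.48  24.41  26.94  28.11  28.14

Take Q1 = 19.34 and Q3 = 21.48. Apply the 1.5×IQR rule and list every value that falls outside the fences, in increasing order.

IQR = Q3 − Q1 = 21.48 − 19.34 = 2.14.
Lower fence = Q1 − 1.5·IQR = 19.34 − 3.21 = 16.13.
Upper fence = Q3 + 1.5·IQR = 21.48 + 3.21 = 24.69.
26.94 > 24.69 → outlier.
28.11 > 24.69 → outlier.
28.14 > 24.69 → outlier.
All remaining values lie within [16.13, 24.69].

26.94, 28.11, 28.14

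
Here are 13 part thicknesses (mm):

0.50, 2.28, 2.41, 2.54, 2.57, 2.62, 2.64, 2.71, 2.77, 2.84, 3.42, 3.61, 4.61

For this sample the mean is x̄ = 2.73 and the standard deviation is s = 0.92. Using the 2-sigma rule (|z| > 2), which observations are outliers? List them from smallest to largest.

Cutoffs at x̄ ± 2s: 2.73 ± 2·0.92 = [0.89, 4.57].
0.50: z = -2.42, |z| > 2 → outlier.
4.61: z = 2.04, |z| > 2 → outlier.
Every other value lies within [0.89, 4.57].

0.50, 4.61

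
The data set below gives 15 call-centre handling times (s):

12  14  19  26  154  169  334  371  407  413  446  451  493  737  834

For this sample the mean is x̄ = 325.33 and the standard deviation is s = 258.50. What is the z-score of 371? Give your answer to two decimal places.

0.18

z = (371 − 325.33) / 258.50 = 0.18.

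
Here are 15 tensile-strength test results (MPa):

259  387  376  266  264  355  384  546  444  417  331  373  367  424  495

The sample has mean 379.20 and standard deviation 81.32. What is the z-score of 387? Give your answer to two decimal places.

z = (387 − 379.20) / 81.32 = 0.10.

0.10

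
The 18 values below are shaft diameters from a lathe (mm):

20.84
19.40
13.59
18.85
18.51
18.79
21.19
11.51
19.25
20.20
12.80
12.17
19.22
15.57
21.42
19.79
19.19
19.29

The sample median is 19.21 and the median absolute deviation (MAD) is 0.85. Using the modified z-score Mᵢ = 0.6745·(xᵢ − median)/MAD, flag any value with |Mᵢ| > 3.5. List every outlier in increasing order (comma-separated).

|Mᵢ| > 3.5 ⇔ |xᵢ − 19.21| > 3.5·0.85/0.6745 = 4.41.
So outliers lie outside [14.80, 23.62].
11.51: M = -6.11 → outlier.
12.17: M = -5.59 → outlier.
12.80: M = -5.09 → outlier.
13.59: M = -4.46 → outlier.

11.51, 12.17, 12.80, 13.59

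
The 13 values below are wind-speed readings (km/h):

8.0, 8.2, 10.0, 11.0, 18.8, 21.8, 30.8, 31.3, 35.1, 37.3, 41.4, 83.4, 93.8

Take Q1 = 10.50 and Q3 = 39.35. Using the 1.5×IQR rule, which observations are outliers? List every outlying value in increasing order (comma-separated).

IQR = Q3 − Q1 = 39.35 − 10.50 = 28.85.
Lower fence = Q1 − 1.5·IQR = 10.50 − 43.275 = -32.775.
Upper fence = Q3 + 1.5·IQR = 39.35 + 43.275 = 82.625.
83.4 > 82.625 → outlier.
93.8 > 82.625 → outlier.
All remaining values lie within [-32.775, 82.625].

83.4, 93.8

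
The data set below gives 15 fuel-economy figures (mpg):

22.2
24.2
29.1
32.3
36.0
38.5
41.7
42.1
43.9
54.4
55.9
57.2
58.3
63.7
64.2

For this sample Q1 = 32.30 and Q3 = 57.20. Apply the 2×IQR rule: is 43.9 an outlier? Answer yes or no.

IQR = Q3 − Q1 = 57.20 − 32.30 = 24.90.
Lower fence = Q1 − 2·IQR = 32.30 − 49.80 = -17.50.
Upper fence = Q3 + 2·IQR = 57.20 + 49.80 = 107.00.
43.9 lies within [-17.50, 107.00].

no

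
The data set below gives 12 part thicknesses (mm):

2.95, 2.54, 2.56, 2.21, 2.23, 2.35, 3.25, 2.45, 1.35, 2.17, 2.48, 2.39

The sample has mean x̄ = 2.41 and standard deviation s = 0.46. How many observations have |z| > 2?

Cutoffs: x̄ ± 2s = [1.49, 3.33].
Outside the cutoffs: 1.35.

1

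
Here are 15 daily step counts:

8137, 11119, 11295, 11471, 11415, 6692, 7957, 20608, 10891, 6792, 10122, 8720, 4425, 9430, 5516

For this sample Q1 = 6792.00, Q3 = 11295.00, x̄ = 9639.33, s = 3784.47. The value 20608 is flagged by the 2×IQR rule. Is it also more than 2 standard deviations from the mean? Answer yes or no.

yes

z = (20608 − 9639.33) / 3784.47 = 2.90.
|z| = 2.90 > 2.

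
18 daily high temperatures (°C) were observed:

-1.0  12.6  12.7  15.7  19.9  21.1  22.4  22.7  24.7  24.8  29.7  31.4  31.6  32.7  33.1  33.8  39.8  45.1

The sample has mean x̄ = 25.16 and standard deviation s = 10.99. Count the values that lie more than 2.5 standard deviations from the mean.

Cutoffs: x̄ ± 2.5s = [-2.315, 52.635].
Every value lies within the cutoffs.

0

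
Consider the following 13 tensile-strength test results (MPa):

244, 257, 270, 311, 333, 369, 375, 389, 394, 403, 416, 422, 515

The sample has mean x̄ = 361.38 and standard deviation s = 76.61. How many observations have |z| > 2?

1

Cutoffs: x̄ ± 2s = [208.16, 514.60].
Outside the cutoffs: 515.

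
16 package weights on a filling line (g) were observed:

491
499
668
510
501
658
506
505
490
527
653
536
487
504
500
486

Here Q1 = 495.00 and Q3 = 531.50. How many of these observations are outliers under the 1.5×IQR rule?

IQR = 36.50; fences at 495.00 − 54.75 = 440.25 and 531.50 + 54.75 = 586.25.
Outside the cutoffs: 653, 658, 668.

3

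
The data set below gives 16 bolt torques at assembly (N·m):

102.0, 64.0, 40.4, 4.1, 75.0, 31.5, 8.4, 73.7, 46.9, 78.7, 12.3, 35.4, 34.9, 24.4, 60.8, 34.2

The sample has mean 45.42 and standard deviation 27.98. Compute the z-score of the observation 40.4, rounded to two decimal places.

-0.18

z = (40.4 − 45.42) / 27.98 = -0.18.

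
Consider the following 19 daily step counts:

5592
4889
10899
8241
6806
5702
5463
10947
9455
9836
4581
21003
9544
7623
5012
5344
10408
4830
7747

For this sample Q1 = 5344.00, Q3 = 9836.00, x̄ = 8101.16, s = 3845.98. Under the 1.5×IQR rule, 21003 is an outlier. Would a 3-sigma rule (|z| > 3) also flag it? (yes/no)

yes

z = (21003 − 8101.16) / 3845.98 = 3.35.
|z| = 3.35 > 3.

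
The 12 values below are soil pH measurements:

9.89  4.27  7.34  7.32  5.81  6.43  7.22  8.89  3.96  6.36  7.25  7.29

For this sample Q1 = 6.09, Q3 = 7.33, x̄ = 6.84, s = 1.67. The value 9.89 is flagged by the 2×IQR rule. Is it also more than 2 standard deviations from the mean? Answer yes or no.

z = (9.89 − 6.84) / 1.67 = 1.83.
|z| = 1.83 ≤ 2.

no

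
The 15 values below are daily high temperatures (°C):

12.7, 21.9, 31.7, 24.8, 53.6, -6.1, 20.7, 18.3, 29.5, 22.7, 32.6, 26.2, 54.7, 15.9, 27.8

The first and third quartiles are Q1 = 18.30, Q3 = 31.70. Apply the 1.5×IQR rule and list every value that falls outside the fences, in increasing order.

IQR = Q3 − Q1 = 31.70 − 18.30 = 13.40.
Lower fence = Q1 − 1.5·IQR = 18.30 − 20.10 = -1.80.
Upper fence = Q3 + 1.5·IQR = 31.70 + 20.10 = 51.80.
-6.1 < -1.80 → outlier.
53.6 > 51.80 → outlier.
54.7 > 51.80 → outlier.
All remaining values lie within [-1.80, 51.80].

-6.1, 53.6, 54.7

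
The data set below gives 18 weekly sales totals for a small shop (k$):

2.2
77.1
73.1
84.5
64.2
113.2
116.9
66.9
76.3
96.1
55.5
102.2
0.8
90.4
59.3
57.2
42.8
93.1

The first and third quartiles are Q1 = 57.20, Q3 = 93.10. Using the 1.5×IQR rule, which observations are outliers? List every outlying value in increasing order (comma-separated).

0.8, 2.2

IQR = Q3 − Q1 = 93.10 − 57.20 = 35.90.
Lower fence = Q1 − 1.5·IQR = 57.20 − 53.85 = 3.35.
Upper fence = Q3 + 1.5·IQR = 93.10 + 53.85 = 146.95.
0.8 < 3.35 → outlier.
2.2 < 3.35 → outlier.
All remaining values lie within [3.35, 146.95].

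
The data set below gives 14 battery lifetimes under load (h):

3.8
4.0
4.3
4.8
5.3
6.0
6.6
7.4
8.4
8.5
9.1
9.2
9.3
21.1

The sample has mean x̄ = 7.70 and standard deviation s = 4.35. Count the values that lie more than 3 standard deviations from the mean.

Cutoffs: x̄ ± 3s = [-5.35, 20.75].
Outside the cutoffs: 21.1.

1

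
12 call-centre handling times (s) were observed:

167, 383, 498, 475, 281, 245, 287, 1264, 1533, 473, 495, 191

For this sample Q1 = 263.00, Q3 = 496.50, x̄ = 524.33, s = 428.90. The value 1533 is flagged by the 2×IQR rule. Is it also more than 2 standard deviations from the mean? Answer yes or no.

z = (1533 − 524.33) / 428.90 = 2.35.
|z| = 2.35 > 2.

yes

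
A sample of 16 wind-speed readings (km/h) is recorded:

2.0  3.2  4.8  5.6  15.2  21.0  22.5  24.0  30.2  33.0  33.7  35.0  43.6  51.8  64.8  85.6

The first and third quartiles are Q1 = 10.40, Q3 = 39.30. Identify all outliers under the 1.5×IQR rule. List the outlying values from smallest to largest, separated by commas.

IQR = Q3 − Q1 = 39.30 − 10.40 = 28.90.
Lower fence = Q1 − 1.5·IQR = 10.40 − 43.35 = -32.95.
Upper fence = Q3 + 1.5·IQR = 39.30 + 43.35 = 82.65.
85.6 > 82.65 → outlier.
All remaining values lie within [-32.95, 82.65].

85.6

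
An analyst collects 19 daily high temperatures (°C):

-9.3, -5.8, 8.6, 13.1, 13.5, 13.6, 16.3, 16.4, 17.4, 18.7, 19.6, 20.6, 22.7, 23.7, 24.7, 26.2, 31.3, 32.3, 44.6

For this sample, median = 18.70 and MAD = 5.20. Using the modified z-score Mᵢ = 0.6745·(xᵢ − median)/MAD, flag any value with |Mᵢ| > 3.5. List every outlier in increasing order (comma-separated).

-9.3

|Mᵢ| > 3.5 ⇔ |xᵢ − 18.70| > 3.5·5.20/0.6745 = 26.98.
So outliers lie outside [-8.28, 45.68].
-9.3: M = -3.63 → outlier.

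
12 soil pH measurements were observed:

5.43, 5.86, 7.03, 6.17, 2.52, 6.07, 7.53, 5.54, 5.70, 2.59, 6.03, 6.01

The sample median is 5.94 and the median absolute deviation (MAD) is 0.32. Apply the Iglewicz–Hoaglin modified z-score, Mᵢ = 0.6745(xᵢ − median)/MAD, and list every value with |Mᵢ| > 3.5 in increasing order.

2.52, 2.59

|Mᵢ| > 3.5 ⇔ |xᵢ − 5.94| > 3.5·0.32/0.6745 = 1.66.
So outliers lie outside [4.28, 7.60].
2.52: M = -7.21 → outlier.
2.59: M = -7.06 → outlier.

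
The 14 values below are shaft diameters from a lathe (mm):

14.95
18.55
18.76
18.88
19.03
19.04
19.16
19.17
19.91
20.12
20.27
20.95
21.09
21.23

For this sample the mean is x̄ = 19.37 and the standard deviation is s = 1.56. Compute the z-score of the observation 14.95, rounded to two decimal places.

-2.83

z = (14.95 − 19.37) / 1.56 = -2.83.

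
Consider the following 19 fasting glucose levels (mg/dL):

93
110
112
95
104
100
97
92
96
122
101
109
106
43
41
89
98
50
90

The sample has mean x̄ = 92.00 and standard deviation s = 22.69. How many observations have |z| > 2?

2

Cutoffs: x̄ ± 2s = [46.62, 137.38].
Outside the cutoffs: 41, 43.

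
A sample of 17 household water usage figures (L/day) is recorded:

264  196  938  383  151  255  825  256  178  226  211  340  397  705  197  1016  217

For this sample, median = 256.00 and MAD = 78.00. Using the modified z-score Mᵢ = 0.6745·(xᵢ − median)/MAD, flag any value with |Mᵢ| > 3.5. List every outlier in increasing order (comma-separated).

|Mᵢ| > 3.5 ⇔ |xᵢ − 256.00| > 3.5·78.00/0.6745 = 404.74.
So outliers lie outside [-148.74, 660.74].
705: M = 3.88 → outlier.
825: M = 4.92 → outlier.
938: M = 5.90 → outlier.
1016: M = 6.57 → outlier.

705, 825, 938, 1016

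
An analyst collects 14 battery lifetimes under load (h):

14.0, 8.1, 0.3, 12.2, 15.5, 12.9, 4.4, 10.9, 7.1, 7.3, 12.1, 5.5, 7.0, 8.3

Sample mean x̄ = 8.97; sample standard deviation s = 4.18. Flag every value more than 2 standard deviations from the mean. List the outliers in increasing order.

0.3

Cutoffs at x̄ ± 2s: 8.97 ± 2·4.18 = [0.61, 17.33].
0.3: z = -2.07, |z| > 2 → outlier.
Every other value lies within [0.61, 17.33].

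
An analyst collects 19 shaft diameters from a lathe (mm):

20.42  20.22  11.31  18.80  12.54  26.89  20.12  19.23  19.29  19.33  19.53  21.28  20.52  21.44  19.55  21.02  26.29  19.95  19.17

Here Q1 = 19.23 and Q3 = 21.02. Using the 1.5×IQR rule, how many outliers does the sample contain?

4

IQR = 1.79; fences at 19.23 − 2.685 = 16.545 and 21.02 + 2.685 = 23.705.
Outside the cutoffs: 11.31, 12.54, 26.29, 26.89.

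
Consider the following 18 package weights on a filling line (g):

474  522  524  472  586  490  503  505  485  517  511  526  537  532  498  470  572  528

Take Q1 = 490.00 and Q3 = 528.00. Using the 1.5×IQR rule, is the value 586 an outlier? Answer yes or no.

IQR = Q3 − Q1 = 528.00 − 490.00 = 38.00.
Lower fence = Q1 − 1.5·IQR = 490.00 − 57.00 = 433.00.
Upper fence = Q3 + 1.5·IQR = 528.00 + 57.00 = 585.00.
586 lies above the upper fence.

yes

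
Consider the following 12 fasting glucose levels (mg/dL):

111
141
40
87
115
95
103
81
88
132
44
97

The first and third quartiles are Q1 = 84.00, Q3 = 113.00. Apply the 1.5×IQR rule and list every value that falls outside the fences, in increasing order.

40

IQR = Q3 − Q1 = 113.00 − 84.00 = 29.00.
Lower fence = Q1 − 1.5·IQR = 84.00 − 43.50 = 40.50.
Upper fence = Q3 + 1.5·IQR = 113.00 + 43.50 = 156.50.
40 < 40.50 → outlier.
All remaining values lie within [40.50, 156.50].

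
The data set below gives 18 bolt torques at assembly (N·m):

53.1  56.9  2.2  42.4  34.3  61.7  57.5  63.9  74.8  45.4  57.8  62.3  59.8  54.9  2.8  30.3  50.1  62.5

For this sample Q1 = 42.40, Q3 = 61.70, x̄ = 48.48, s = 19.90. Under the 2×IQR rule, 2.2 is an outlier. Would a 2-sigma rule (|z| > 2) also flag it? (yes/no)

yes

z = (2.2 − 48.48) / 19.90 = -2.33.
|z| = 2.33 > 2.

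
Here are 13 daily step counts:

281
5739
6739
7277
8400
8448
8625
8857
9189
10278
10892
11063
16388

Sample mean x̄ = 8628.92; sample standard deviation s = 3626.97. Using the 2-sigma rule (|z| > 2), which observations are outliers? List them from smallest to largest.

281, 16388

Cutoffs at x̄ ± 2s: 8628.92 ± 2·3626.97 = [1374.98, 15882.86].
281: z = -2.30, |z| > 2 → outlier.
16388: z = 2.14, |z| > 2 → outlier.
Every other value lies within [1374.98, 15882.86].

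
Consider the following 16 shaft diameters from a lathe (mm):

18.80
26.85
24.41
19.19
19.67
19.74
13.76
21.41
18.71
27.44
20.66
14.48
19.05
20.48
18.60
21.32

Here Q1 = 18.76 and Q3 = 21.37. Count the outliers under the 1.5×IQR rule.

IQR = 2.61; fences at 18.76 − 3.915 = 14.845 and 21.37 + 3.915 = 25.285.
Outside the cutoffs: 13.76, 14.48, 26.85, 27.44.

4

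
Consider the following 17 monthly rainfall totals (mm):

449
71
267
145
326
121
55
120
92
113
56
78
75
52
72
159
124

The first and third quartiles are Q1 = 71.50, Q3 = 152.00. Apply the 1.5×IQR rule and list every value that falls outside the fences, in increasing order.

IQR = Q3 − Q1 = 152.00 − 71.50 = 80.50.
Lower fence = Q1 − 1.5·IQR = 71.50 − 120.75 = -49.25.
Upper fence = Q3 + 1.5·IQR = 152.00 + 120.75 = 272.75.
326 > 272.75 → outlier.
449 > 272.75 → outlier.
All remaining values lie within [-49.25, 272.75].

326, 449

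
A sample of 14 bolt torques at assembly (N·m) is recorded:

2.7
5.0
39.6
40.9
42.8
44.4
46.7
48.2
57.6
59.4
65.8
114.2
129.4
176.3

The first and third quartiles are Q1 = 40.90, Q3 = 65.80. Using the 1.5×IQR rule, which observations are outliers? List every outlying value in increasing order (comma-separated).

2.7, 114.2, 129.4, 176.3

IQR = Q3 − Q1 = 65.80 − 40.90 = 24.90.
Lower fence = Q1 − 1.5·IQR = 40.90 − 37.35 = 3.55.
Upper fence = Q3 + 1.5·IQR = 65.80 + 37.35 = 103.15.
2.7 < 3.55 → outlier.
114.2 > 103.15 → outlier.
129.4 > 103.15 → outlier.
176.3 > 103.15 → outlier.
All remaining values lie within [3.55, 103.15].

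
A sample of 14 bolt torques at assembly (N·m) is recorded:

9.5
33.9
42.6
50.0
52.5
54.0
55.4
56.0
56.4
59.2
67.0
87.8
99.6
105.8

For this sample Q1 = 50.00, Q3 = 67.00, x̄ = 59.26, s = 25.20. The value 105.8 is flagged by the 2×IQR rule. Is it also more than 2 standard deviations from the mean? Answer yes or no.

no

z = (105.8 − 59.26) / 25.20 = 1.85.
|z| = 1.85 ≤ 2.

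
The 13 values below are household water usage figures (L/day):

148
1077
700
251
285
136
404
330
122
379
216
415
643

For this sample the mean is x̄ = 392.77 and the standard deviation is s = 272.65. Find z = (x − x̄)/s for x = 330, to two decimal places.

-0.23

z = (330 − 392.77) / 272.65 = -0.23.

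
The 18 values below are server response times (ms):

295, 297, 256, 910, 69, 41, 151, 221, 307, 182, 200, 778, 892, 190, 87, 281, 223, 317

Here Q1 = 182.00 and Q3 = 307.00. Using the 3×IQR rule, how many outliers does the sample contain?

3

IQR = 125.00; fences at 182.00 − 375.00 = -193.00 and 307.00 + 375.00 = 682.00.
Outside the cutoffs: 778, 892, 910.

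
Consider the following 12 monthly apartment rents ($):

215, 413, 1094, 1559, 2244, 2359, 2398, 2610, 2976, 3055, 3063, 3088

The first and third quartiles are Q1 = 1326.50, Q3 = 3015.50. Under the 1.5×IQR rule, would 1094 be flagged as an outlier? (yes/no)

IQR = Q3 − Q1 = 3015.50 − 1326.50 = 1689.00.
Lower fence = Q1 − 1.5·IQR = 1326.50 − 2533.50 = -1207.00.
Upper fence = Q3 + 1.5·IQR = 3015.50 + 2533.50 = 5549.00.
1094 lies within [-1207.00, 5549.00].

no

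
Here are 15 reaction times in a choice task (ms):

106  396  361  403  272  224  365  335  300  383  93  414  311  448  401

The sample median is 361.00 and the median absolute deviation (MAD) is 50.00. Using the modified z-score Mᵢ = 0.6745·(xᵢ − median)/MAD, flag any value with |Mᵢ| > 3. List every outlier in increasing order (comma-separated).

93, 106

|Mᵢ| > 3 ⇔ |xᵢ − 361.00| > 3·50.00/0.6745 = 222.39.
So outliers lie outside [138.61, 583.39].
93: M = -3.62 → outlier.
106: M = -3.44 → outlier.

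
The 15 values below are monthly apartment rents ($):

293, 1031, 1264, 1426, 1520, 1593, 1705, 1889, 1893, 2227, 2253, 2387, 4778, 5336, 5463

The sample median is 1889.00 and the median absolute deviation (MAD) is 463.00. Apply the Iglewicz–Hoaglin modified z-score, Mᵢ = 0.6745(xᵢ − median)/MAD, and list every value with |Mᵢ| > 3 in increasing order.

4778, 5336, 5463

|Mᵢ| > 3 ⇔ |xᵢ − 1889.00| > 3·463.00/0.6745 = 2059.30.
So outliers lie outside [-170.30, 3948.30].
4778: M = 4.21 → outlier.
5336: M = 5.02 → outlier.
5463: M = 5.21 → outlier.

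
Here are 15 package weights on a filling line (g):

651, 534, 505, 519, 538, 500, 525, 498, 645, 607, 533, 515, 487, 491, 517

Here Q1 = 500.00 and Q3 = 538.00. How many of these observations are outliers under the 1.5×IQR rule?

3

IQR = 38.00; fences at 500.00 − 57.00 = 443.00 and 538.00 + 57.00 = 595.00.
Outside the cutoffs: 607, 645, 651.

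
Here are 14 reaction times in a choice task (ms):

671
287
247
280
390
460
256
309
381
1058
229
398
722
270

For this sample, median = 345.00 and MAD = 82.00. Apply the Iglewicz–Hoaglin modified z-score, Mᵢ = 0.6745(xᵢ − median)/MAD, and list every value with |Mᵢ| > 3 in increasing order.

|Mᵢ| > 3 ⇔ |xᵢ − 345.00| > 3·82.00/0.6745 = 364.71.
So outliers lie outside [-19.71, 709.71].
722: M = 3.10 → outlier.
1058: M = 5.86 → outlier.

722, 1058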